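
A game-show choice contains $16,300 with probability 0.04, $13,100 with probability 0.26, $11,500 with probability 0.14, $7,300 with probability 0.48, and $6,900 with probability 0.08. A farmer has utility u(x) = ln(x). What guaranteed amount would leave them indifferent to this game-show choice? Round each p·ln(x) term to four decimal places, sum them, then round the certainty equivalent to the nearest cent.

E[u] = 0.04·ln(16300) + 0.26·ln(13100) + 0.14·ln(11500) + 0.48·ln(7300) + 0.08·ln(6900) = 0.3880 + 2.4649 + 1.3090 + 4.2699 + 0.7071 = 9.1389
CE = e^9.1389 ≈ 9310.52

$9,310.52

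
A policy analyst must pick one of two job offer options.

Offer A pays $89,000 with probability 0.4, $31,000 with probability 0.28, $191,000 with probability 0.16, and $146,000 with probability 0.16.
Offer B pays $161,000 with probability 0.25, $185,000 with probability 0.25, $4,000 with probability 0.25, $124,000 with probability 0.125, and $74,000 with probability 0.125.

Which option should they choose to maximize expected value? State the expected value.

Offer B ($112,250)

Offer A = 0.4 × 89000 + 0.28 × 31000 + 0.16 × 191000 + 0.16 × 146000 = 35600 + 8680 + 30560 + 23360 = 98200
Offer B = 0.25 × 161000 + 0.25 × 185000 + 0.25 × 4000 + 0.125 × 124000 + 0.125 × 74000 = 40250 + 46250 + 1000 + 15500 + 9250 = 112250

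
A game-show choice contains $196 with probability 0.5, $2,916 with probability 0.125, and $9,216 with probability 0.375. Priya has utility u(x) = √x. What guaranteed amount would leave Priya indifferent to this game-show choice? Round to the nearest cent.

$2,475.06

E[u] = 0.5·√196 + 0.125·√2916 + 0.375·√9216 = 0.5·14 + 0.125·54 + 0.375·96 = 49.75
CE = (49.75)² = 2475.0625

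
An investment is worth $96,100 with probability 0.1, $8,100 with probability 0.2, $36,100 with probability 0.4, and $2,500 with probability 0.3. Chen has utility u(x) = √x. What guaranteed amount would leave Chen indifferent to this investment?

$19,600

E[u] = 0.1·√96100 + 0.2·√8100 + 0.4·√36100 + 0.3·√2500 = 0.1·310 + 0.2·90 + 0.4·190 + 0.3·50 = 140
CE = (140)² = 19600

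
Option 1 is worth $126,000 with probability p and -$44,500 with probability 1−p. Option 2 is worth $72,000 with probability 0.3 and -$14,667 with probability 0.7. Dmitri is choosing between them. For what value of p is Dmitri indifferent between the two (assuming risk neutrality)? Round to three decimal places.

EV(Option 2) = 0.3 × 72000 + 0.7 × (-14667) = 21600 − 10266.9 = 11333.1
p·126000 + (1−p)·(-44500) = 11333.1
170500p − 44500 = 11333.1
p = (11333.1 + 44500) / 170500

p = 0.327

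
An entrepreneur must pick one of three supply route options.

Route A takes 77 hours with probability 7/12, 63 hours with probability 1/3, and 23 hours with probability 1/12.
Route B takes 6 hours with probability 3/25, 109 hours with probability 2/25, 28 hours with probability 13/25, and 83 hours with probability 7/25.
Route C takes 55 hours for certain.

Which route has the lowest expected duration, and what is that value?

Route B (47.24 hours)

Route A = 7/12 × 77 + 1/3 × 63 + 1/12 × 23 = 44.9167 + 21 + 1.9167 = 67.8333
Route B = 3/25 × 6 + 2/25 × 109 + 13/25 × 28 + 7/25 × 83 = 0.72 + 8.72 + 14.56 + 23.24 = 47.24
Route C: 55 (certain)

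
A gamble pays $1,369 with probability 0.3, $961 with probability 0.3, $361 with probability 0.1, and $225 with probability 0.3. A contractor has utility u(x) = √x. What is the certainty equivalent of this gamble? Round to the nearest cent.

E[u] = 0.3·√1369 + 0.3·√961 + 0.1·√361 + 0.3·√225 = 0.3·37 + 0.3·31 + 0.1·19 + 0.3·15 = 26.8
CE = (26.8)² = 718.24

$718.24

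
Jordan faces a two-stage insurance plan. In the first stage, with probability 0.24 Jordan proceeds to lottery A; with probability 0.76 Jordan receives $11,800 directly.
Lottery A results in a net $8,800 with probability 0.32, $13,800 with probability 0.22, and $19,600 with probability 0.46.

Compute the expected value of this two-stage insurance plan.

EV(A) = 0.32 × 8800 + 0.22 × 13800 + 0.46 × 19600 = 2816 + 3036 + 9016 = 14868
Branch B: 11800 (certain)
Overall = 0.24 × 14868 + 0.76 × 11800 = 3568.32 + 8968 = 12536.32

$12,536.32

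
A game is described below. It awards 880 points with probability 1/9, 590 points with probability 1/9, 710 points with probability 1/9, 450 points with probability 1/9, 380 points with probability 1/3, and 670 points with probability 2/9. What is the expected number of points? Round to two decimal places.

EV = 1/9 × 880 + 1/9 × 590 + 1/9 × 710 + 1/9 × 450 + 1/3 × 380 + 2/9 × 670 = 97.7778 + 65.5556 + 78.8889 + 50 + 126.6667 + 148.8889 = 567.7778

567.78 points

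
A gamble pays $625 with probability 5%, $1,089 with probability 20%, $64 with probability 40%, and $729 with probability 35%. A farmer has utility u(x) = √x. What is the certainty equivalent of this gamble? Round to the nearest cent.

E[u] = 0.05·√625 + 0.2·√1089 + 0.4·√64 + 0.35·√729 = 0.05·25 + 0.2·33 + 0.4·8 + 0.35·27 = 20.5
CE = (20.5)² = 420.25

$420.25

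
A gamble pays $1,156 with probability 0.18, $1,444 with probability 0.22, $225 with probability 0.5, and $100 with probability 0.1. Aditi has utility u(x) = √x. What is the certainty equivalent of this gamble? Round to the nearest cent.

$528.08

E[u] = 0.18·√1156 + 0.22·√1444 + 0.5·√225 + 0.1·√100 = 0.18·34 + 0.22·38 + 0.5·15 + 0.1·10 = 22.98
CE = (22.98)² = 528.0804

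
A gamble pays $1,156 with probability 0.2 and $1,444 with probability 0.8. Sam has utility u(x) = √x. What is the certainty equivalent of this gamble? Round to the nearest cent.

E[u] = 0.2·√1156 + 0.8·√1444 = 0.2·34 + 0.8·38 = 37.2
CE = (37.2)² = 1383.84

$1,383.84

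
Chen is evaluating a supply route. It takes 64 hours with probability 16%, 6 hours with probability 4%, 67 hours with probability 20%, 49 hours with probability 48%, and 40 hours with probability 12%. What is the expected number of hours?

52.2 hours

EV = 0.16 × 64 + 0.04 × 6 + 0.2 × 67 + 0.48 × 49 + 0.12 × 40 = 10.24 + 0.24 + 13.4 + 23.52 + 4.8 = 52.2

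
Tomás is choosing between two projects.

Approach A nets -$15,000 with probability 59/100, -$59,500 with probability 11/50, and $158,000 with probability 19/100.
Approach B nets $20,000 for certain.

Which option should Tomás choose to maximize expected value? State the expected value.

Approach A = 59/100 × (-15000) + 11/50 × (-59500) + 19/100 × 158000 = -8850 − 13090 + 30020 = 8080
Approach B: 20000 (certain)

Approach B ($20,000)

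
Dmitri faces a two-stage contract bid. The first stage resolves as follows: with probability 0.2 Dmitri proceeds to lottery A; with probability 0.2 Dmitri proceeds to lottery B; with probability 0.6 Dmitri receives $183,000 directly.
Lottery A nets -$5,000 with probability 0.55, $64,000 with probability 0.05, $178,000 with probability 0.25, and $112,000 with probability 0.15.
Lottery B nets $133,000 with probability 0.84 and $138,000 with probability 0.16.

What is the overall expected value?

$148,910

EV(A) = 0.55 × (-5000) + 0.05 × 64000 + 0.25 × 178000 + 0.15 × 112000 = -2750 + 3200 + 44500 + 16800 = 61750
EV(B) = 0.84 × 133000 + 0.16 × 138000 = 111720 + 22080 = 133800
Branch C: 183000 (certain)
Overall = 0.2 × 61750 + 0.2 × 133800 + 0.6 × 183000 = 12350 + 26760 + 109800 = 148910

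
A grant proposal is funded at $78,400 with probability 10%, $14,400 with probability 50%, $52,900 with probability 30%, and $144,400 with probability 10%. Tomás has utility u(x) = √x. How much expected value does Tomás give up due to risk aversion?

$7,325

E[u] = 0.1·√78400 + 0.5·√14400 + 0.3·√52900 + 0.1·√144400 = 0.1·280 + 0.5·120 + 0.3·230 + 0.1·380 = 195
CE = (195)² = 38025
Risk premium = EV − CE = 45350 − 38025 = 7325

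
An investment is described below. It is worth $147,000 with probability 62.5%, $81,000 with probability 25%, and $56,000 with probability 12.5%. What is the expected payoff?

$119,125

EV = 0.625 × 147000 + 0.25 × 81000 + 0.125 × 56000 = 91875 + 20250 + 7000 = 119125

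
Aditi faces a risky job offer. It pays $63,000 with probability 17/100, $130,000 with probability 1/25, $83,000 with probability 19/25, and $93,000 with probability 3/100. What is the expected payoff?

$81,780

EV = 17/100 × 63000 + 1/25 × 130000 + 19/25 × 83000 + 3/100 × 93000 = 10710 + 5200 + 63080 + 2790 = 81780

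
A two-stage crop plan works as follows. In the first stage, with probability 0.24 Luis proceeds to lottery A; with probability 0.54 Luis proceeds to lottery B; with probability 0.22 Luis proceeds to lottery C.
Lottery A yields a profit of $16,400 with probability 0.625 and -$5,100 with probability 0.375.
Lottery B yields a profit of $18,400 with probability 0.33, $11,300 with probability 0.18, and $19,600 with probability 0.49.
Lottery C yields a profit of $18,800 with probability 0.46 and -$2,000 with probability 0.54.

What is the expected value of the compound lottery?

EV(A) = 0.625 × 16400 + 0.375 × (-5100) = 10250 − 1912.5 = 8337.5
EV(B) = 0.33 × 18400 + 0.18 × 11300 + 0.49 × 19600 = 6072 + 2034 + 9604 = 17710
EV(C) = 0.46 × 18800 + 0.54 × (-2000) = 8648 − 1080 = 7568
Overall = 0.24 × 8337.5 + 0.54 × 17710 + 0.22 × 7568 = 2001 + 9563.4 + 1664.96 = 13229.36

$13,229.36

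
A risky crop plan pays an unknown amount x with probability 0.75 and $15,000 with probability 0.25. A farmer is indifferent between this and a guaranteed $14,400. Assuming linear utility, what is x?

0.75·x + 0.25·15000 = 14400
0.75·x = 14400 − 3750 = 10650
x = 10650 / 0.75 = 14200

x = $14,200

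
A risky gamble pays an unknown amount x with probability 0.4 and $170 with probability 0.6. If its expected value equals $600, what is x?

x = $1,245

0.4·x + 0.6·170 = 600
0.4·x = 600 − 102 = 498
x = 498 / 0.4 = 1245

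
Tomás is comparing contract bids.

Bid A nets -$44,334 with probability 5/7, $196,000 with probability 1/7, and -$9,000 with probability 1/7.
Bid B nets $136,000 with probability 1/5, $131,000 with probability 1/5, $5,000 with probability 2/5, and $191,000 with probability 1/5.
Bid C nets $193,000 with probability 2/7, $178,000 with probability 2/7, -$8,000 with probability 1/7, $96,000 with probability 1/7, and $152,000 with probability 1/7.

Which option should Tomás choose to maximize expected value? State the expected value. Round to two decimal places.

Bid A = 5/7 × (-44334) + 1/7 × 196000 + 1/7 × (-9000) = -31667.1429 + 28000 − 1285.7143 = -4952.8571
Bid B = 1/5 × 136000 + 1/5 × 131000 + 2/5 × 5000 + 1/5 × 191000 = 27200 + 26200 + 2000 + 38200 = 93600
Bid C = 2/7 × 193000 + 2/7 × 178000 + 1/7 × (-8000) + 1/7 × 96000 + 1/7 × 152000 = 55142.8571 + 50857.1429 − 1142.8571 + 13714.2857 + 21714.2857 = 140285.7143

Bid C ($140,285.71)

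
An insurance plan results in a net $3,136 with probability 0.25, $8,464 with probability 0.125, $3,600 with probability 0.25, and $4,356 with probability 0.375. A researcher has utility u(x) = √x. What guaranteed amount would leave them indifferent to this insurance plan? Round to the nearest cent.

$4,257.56

E[u] = 0.25·√3136 + 0.125·√8464 + 0.25·√3600 + 0.375·√4356 = 0.25·56 + 0.125·92 + 0.25·60 + 0.375·66 = 65.25
CE = (65.25)² = 4257.5625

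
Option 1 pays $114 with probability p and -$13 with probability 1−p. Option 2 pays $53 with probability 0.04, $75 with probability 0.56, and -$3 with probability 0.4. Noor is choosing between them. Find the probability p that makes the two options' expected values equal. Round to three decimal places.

EV(Option 2) = 0.04 × 53 + 0.56 × 75 + 0.4 × (-3) = 2.12 + 42 − 1.2 = 42.92
p·114 + (1−p)·(-13) = 42.92
127p − 13 = 42.92
p = (42.92 + 13) / 127

p = 0.440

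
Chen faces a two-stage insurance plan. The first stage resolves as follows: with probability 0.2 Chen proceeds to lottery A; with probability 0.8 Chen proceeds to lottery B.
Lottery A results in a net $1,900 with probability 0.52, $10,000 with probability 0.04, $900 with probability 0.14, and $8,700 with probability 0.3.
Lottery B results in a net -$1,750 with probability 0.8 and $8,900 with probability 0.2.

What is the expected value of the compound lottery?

$1,128.80

EV(A) = 0.52 × 1900 + 0.04 × 10000 + 0.14 × 900 + 0.3 × 8700 = 988 + 400 + 126 + 2610 = 4124
EV(B) = 0.8 × (-1750) + 0.2 × 8900 = -1400 + 1780 = 380
Overall = 0.2 × 4124 + 0.8 × 380 = 824.8 + 304 = 1128.8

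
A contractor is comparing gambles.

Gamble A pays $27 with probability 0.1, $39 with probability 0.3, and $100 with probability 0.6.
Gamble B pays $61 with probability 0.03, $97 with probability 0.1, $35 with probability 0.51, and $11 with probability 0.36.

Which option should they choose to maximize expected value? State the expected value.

Gamble A = 0.1 × 27 + 0.3 × 39 + 0.6 × 100 = 2.7 + 11.7 + 60 = 74.4
Gamble B = 0.03 × 61 + 0.1 × 97 + 0.51 × 35 + 0.36 × 11 = 1.83 + 9.7 + 17.85 + 3.96 = 33.34

Gamble A ($74.40)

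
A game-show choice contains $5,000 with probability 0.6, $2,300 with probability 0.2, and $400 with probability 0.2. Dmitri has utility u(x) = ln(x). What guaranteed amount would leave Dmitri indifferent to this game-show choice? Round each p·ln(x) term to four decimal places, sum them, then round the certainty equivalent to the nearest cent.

E[u] = 0.6·ln(5000) + 0.2·ln(2300) + 0.2·ln(400) = 5.1103 + 1.5481 + 1.1983 = 7.8567
CE = e^7.8567 ≈ 2582.98

$2,582.98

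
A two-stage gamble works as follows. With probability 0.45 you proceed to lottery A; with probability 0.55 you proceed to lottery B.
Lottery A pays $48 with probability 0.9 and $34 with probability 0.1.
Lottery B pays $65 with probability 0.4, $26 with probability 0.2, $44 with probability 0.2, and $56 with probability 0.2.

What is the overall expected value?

$49.13

EV(A) = 0.9 × 48 + 0.1 × 34 = 43.2 + 3.4 = 46.6
EV(B) = 0.4 × 65 + 0.2 × 26 + 0.2 × 44 + 0.2 × 56 = 26 + 5.2 + 8.8 + 11.2 = 51.2
Overall = 0.45 × 46.6 + 0.55 × 51.2 = 20.97 + 28.16 = 49.13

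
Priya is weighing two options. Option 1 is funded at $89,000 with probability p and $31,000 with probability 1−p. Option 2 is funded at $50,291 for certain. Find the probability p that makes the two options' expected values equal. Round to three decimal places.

p·89000 + (1−p)·31000 = 50291
58000p + 31000 = 50291
p = (50291 − 31000) / 58000

p = 0.333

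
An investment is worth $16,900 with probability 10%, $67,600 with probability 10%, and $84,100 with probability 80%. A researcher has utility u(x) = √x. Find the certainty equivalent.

$73,441

E[u] = 0.1·√16900 + 0.1·√67600 + 0.8·√84100 = 0.1·130 + 0.1·260 + 0.8·290 = 271
CE = (271)² = 73441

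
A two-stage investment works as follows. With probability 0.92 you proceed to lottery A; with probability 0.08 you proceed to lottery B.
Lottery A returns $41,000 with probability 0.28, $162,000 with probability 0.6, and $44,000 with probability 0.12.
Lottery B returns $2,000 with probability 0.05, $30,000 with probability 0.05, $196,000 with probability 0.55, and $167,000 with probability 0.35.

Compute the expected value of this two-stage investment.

EV(A) = 0.28 × 41000 + 0.6 × 162000 + 0.12 × 44000 = 11480 + 97200 + 5280 = 113960
EV(B) = 0.05 × 2000 + 0.05 × 30000 + 0.55 × 196000 + 0.35 × 167000 = 100 + 1500 + 107800 + 58450 = 167850
Overall = 0.92 × 113960 + 0.08 × 167850 = 104843.2 + 13428 = 118271.2

$118,271.20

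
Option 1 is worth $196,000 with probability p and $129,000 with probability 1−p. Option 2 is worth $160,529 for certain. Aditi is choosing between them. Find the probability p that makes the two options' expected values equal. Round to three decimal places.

p·196000 + (1−p)·129000 = 160529
67000p + 129000 = 160529
p = (160529 − 129000) / 67000

p = 0.471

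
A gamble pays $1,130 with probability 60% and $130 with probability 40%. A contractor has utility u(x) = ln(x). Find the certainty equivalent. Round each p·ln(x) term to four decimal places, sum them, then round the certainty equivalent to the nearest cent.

E[u] = 0.6·ln(1130) + 0.4·ln(130) = 4.2180 + 1.9470 = 6.1650
CE = e^6.1650 ≈ 475.80

$475.80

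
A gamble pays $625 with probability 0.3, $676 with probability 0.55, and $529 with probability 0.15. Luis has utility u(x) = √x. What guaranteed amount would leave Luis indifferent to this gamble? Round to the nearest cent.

E[u] = 0.3·√625 + 0.55·√676 + 0.15·√529 = 0.3·25 + 0.55·26 + 0.15·23 = 25.25
CE = (25.25)² = 637.5625

$637.56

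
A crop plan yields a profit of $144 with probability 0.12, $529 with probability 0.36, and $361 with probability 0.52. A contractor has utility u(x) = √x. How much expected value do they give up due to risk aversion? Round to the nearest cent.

E[u] = 0.12·√144 + 0.36·√529 + 0.52·√361 = 0.12·12 + 0.36·23 + 0.52·19 = 19.6
CE = (19.6)² = 384.16
Risk premium = EV − CE = 395.44 − 384.16 = 11.28

$11.28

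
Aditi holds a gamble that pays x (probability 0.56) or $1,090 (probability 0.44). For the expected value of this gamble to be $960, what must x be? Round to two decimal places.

0.56·x + 0.44·1090 = 960
0.56·x = 960 − 479.6 = 480.4
x = 480.4 / 0.56 = 857.8571

x = $857.86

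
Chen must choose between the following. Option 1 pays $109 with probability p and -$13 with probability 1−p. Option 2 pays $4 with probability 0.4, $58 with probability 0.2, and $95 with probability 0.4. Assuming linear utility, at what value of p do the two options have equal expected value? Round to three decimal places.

EV(Option 2) = 0.4 × 4 + 0.2 × 58 + 0.4 × 95 = 1.6 + 11.6 + 38 = 51.2
p·109 + (1−p)·(-13) = 51.2
122p − 13 = 51.2
p = (51.2 + 13) / 122

p = 0.526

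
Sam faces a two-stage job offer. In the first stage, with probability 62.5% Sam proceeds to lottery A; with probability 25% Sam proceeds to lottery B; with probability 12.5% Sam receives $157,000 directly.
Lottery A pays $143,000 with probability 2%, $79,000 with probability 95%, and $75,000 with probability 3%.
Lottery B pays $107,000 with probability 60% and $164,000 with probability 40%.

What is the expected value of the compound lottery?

EV(A) = 0.02 × 143000 + 0.95 × 79000 + 0.03 × 75000 = 2860 + 75050 + 2250 = 80160
EV(B) = 0.6 × 107000 + 0.4 × 164000 = 64200 + 65600 = 129800
Branch C: 157000 (certain)
Overall = 0.625 × 80160 + 0.25 × 129800 + 0.125 × 157000 = 50100 + 32450 + 19625 = 102175

$102,175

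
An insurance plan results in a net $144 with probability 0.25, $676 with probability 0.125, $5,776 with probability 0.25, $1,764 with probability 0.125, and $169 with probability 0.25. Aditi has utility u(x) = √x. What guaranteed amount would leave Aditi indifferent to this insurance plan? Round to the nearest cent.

$1,139.06

E[u] = 0.25·√144 + 0.125·√676 + 0.25·√5776 + 0.125·√1764 + 0.25·√169 = 0.25·12 + 0.125·26 + 0.25·76 + 0.125·42 + 0.25·13 = 33.75
CE = (33.75)² = 1139.0625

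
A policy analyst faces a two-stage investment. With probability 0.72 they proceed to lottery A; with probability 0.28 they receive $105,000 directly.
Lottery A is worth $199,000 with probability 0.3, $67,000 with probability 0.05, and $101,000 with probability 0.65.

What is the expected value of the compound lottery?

EV(A) = 0.3 × 199000 + 0.05 × 67000 + 0.65 × 101000 = 59700 + 3350 + 65650 = 128700
Branch B: 105000 (certain)
Overall = 0.72 × 128700 + 0.28 × 105000 = 92664 + 29400 = 122064

$122,064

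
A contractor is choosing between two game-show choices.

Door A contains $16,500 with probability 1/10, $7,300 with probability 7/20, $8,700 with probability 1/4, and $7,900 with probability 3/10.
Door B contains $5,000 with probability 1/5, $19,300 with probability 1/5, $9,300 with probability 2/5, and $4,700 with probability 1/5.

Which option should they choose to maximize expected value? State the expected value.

Door A = 1/10 × 16500 + 7/20 × 7300 + 1/4 × 8700 + 3/10 × 7900 = 1650 + 2555 + 2175 + 2370 = 8750
Door B = 1/5 × 5000 + 1/5 × 19300 + 2/5 × 9300 + 1/5 × 4700 = 1000 + 3860 + 3720 + 940 = 9520

Door B ($9,520)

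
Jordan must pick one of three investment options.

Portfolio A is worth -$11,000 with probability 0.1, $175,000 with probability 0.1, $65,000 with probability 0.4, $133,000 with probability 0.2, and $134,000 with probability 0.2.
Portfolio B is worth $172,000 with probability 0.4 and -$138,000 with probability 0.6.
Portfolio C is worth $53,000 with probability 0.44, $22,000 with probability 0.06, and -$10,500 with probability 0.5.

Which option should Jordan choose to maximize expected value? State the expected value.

Portfolio A = 0.1 × (-11000) + 0.1 × 175000 + 0.4 × 65000 + 0.2 × 133000 + 0.2 × 134000 = -1100 + 17500 + 26000 + 26600 + 26800 = 95800
Portfolio B = 0.4 × 172000 + 0.6 × (-138000) = 68800 − 82800 = -14000
Portfolio C = 0.44 × 53000 + 0.06 × 22000 + 0.5 × (-10500) = 23320 + 1320 − 5250 = 19390

Portfolio A ($95,800)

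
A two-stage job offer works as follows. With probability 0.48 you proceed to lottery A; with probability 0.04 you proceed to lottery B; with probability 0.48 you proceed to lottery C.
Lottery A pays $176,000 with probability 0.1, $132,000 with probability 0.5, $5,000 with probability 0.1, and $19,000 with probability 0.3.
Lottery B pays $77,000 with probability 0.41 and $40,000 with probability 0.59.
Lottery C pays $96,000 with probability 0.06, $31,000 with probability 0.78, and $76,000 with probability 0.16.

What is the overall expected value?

EV(A) = 0.1 × 176000 + 0.5 × 132000 + 0.1 × 5000 + 0.3 × 19000 = 17600 + 66000 + 500 + 5700 = 89800
EV(B) = 0.41 × 77000 + 0.59 × 40000 = 31570 + 23600 = 55170
EV(C) = 0.06 × 96000 + 0.78 × 31000 + 0.16 × 76000 = 5760 + 24180 + 12160 = 42100
Overall = 0.48 × 89800 + 0.04 × 55170 + 0.48 × 42100 = 43104 + 2206.8 + 20208 = 65518.8

$65,518.80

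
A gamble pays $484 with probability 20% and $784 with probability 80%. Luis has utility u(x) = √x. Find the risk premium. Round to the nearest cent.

E[u] = 0.2·√484 + 0.8·√784 = 0.2·22 + 0.8·28 = 26.8
CE = (26.8)² = 718.24
Risk premium = EV − CE = 724 − 718.24 = 5.76

$5.76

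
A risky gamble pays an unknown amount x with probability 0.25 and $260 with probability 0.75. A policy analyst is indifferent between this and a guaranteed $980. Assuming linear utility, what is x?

x = $3,140

0.25·x + 0.75·260 = 980
0.25·x = 980 − 195 = 785
x = 785 / 0.25 = 3140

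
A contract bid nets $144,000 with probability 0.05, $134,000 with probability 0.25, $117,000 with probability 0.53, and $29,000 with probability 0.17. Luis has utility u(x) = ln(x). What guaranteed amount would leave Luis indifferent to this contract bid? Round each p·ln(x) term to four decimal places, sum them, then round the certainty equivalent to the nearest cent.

E[u] = 0.05·ln(144000) + 0.25·ln(134000) + 0.53·ln(117000) + 0.17·ln(29000) = 0.5939 + 2.9514 + 6.1851 + 1.7468 = 11.4772
CE = e^11.4772 ≈ 96490.52

$96,490.52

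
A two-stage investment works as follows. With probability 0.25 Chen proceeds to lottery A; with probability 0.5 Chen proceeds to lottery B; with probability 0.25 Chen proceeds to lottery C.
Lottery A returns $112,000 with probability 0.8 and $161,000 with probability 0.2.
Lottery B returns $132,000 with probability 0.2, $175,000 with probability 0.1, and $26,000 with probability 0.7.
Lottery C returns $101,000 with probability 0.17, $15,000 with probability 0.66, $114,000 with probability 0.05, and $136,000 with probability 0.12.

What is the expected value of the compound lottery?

$73,772.50

EV(A) = 0.8 × 112000 + 0.2 × 161000 = 89600 + 32200 = 121800
EV(B) = 0.2 × 132000 + 0.1 × 175000 + 0.7 × 26000 = 26400 + 17500 + 18200 = 62100
EV(C) = 0.17 × 101000 + 0.66 × 15000 + 0.05 × 114000 + 0.12 × 136000 = 17170 + 9900 + 5700 + 16320 = 49090
Overall = 0.25 × 121800 + 0.5 × 62100 + 0.25 × 49090 = 30450 + 31050 + 12272.5 = 73772.5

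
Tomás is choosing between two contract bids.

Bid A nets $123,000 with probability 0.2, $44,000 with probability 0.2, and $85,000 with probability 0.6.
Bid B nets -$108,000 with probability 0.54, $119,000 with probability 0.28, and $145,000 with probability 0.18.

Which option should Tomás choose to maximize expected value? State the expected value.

Bid A = 0.2 × 123000 + 0.2 × 44000 + 0.6 × 85000 = 24600 + 8800 + 51000 = 84400
Bid B = 0.54 × (-108000) + 0.28 × 119000 + 0.18 × 145000 = -58320 + 33320 + 26100 = 1100

Bid A ($84,400)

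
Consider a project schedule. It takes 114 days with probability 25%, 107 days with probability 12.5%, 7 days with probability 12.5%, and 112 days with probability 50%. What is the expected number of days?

EV = 0.25 × 114 + 0.125 × 107 + 0.125 × 7 + 0.5 × 112 = 28.5 + 13.375 + 0.875 + 56 = 98.75

98.75 days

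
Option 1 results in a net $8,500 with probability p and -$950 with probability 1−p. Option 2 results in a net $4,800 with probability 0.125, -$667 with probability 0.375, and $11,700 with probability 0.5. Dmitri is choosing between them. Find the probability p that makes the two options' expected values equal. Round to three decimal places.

p = 0.757

EV(Option 2) = 0.125 × 4800 + 0.375 × (-667) + 0.5 × 11700 = 600 − 250.125 + 5850 = 6199.875
p·8500 + (1−p)·(-950) = 6199.875
9450p − 950 = 6199.875
p = (6199.875 + 950) / 9450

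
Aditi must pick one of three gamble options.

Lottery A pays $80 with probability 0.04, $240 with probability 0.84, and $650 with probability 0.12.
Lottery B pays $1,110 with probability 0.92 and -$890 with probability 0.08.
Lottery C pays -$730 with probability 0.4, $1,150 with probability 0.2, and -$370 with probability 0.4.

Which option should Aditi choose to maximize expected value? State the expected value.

Lottery B ($950)

Lottery A = 0.04 × 80 + 0.84 × 240 + 0.12 × 650 = 3.2 + 201.6 + 78 = 282.8
Lottery B = 0.92 × 1110 + 0.08 × (-890) = 1021.2 − 71.2 = 950
Lottery C = 0.4 × (-730) + 0.2 × 1150 + 0.4 × (-370) = -292 + 230 − 148 = -210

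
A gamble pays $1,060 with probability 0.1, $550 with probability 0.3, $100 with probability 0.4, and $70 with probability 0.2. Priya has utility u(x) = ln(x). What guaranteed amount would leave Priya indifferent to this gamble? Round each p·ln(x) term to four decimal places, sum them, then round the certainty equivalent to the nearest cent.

E[u] = 0.1·ln(1060) + 0.3·ln(550) + 0.4·ln(100) + 0.2·ln(70) = 0.6966 + 1.8930 + 1.8421 + 0.8497 = 5.2814
CE = e^5.2814 ≈ 196.64

$196.64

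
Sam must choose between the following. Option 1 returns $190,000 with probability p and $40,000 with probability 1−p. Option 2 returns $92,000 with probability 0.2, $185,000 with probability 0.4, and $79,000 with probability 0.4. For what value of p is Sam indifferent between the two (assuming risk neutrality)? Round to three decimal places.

p = 0.560

EV(Option 2) = 0.2 × 92000 + 0.4 × 185000 + 0.4 × 79000 = 18400 + 74000 + 31600 = 124000
p·190000 + (1−p)·40000 = 124000
150000p + 40000 = 124000
p = (124000 − 40000) / 150000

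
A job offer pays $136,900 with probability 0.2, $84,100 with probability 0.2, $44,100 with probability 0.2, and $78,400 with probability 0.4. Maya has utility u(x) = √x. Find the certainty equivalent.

E[u] = 0.2·√136900 + 0.2·√84100 + 0.2·√44100 + 0.4·√78400 = 0.2·370 + 0.2·290 + 0.2·210 + 0.4·280 = 286
CE = (286)² = 81796

$81,796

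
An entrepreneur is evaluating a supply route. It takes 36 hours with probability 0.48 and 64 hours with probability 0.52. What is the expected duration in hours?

50.56 hours

EV = 0.48 × 36 + 0.52 × 64 = 17.28 + 33.28 = 50.56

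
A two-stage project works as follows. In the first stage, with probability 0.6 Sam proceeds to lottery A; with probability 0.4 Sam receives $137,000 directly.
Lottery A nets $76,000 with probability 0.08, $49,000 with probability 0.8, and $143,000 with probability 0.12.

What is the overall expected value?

EV(A) = 0.08 × 76000 + 0.8 × 49000 + 0.12 × 143000 = 6080 + 39200 + 17160 = 62440
Branch B: 137000 (certain)
Overall = 0.6 × 62440 + 0.4 × 137000 = 37464 + 54800 = 92264

$92,264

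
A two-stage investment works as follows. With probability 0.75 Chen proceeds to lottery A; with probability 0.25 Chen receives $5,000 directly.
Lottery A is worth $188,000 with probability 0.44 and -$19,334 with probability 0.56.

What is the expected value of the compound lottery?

$55,169.72

EV(A) = 0.44 × 188000 + 0.56 × (-19334) = 82720 − 10827.04 = 71892.96
Branch B: 5000 (certain)
Overall = 0.75 × 71892.96 + 0.25 × 5000 = 53919.72 + 1250 = 55169.72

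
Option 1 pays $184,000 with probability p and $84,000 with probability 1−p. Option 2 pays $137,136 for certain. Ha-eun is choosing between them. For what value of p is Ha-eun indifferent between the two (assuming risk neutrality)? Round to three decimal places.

p = 0.531

p·184000 + (1−p)·84000 = 137136
100000p + 84000 = 137136
p = (137136 − 84000) / 100000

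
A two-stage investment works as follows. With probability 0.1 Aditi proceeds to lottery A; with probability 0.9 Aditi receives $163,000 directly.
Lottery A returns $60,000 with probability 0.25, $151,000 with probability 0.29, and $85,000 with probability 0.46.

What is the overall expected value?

EV(A) = 0.25 × 60000 + 0.29 × 151000 + 0.46 × 85000 = 15000 + 43790 + 39100 = 97890
Branch B: 163000 (certain)
Overall = 0.1 × 97890 + 0.9 × 163000 = 9789 + 146700 = 156489

$156,489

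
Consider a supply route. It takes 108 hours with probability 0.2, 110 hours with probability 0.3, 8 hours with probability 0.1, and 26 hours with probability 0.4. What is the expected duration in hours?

EV = 0.2 × 108 + 0.3 × 110 + 0.1 × 8 + 0.4 × 26 = 21.6 + 33 + 0.8 + 10.4 = 65.8

65.8 hours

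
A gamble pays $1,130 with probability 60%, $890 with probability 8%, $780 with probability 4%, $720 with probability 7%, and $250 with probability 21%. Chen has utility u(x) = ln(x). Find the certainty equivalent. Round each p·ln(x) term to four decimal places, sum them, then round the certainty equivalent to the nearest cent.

E[u] = 0.6·ln(1130) + 0.08·ln(890) + 0.04·ln(780) + 0.07·ln(720) + 0.21·ln(250) = 4.2180 + 0.5433 + 0.2664 + 0.4605 + 1.1595 = 6.6477
CE = e^6.6477 ≈ 771.01

$771.01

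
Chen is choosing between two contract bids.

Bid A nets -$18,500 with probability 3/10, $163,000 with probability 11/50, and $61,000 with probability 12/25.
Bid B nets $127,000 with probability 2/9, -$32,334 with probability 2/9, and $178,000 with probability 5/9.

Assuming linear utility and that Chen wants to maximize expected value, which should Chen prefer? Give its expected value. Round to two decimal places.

Bid B ($119,925.78)

Bid A = 3/10 × (-18500) + 11/50 × 163000 + 12/25 × 61000 = -5550 + 35860 + 29280 = 59590
Bid B = 2/9 × 127000 + 2/9 × (-32334) + 5/9 × 178000 = 28222.2222 − 7185.3333 + 98888.8889 = 119925.7778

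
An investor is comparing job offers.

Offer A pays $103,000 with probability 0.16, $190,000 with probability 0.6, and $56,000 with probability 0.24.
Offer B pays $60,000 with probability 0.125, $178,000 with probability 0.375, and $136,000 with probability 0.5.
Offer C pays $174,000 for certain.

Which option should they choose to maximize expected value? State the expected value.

Offer A = 0.16 × 103000 + 0.6 × 190000 + 0.24 × 56000 = 16480 + 114000 + 13440 = 143920
Offer B = 0.125 × 60000 + 0.375 × 178000 + 0.5 × 136000 = 7500 + 66750 + 68000 = 142250
Offer C: 174000 (certain)

Offer C ($174,000)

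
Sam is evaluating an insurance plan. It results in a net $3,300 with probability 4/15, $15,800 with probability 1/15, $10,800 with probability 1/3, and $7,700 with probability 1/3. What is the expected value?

$8,100

EV = 4/15 × 3300 + 1/15 × 15800 + 1/3 × 10800 + 1/3 × 7700 = 880 + 1053.3333 + 3600 + 2566.6667 = 8100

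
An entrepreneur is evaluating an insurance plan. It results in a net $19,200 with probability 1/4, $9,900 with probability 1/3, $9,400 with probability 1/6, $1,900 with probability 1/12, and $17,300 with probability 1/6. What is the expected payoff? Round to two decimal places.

EV = 1/4 × 19200 + 1/3 × 9900 + 1/6 × 9400 + 1/12 × 1900 + 1/6 × 17300 = 4800 + 3300 + 1566.6667 + 158.3333 + 2883.3333 = 12708.3333

$12,708.33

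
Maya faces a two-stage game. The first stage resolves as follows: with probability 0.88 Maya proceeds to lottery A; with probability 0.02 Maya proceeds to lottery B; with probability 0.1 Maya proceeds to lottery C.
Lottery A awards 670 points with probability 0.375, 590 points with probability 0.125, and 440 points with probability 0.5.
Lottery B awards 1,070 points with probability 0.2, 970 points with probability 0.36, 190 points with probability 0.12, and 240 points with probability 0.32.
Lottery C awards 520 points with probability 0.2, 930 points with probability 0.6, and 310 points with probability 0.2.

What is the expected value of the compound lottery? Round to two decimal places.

EV(A) = 0.375 × 670 + 0.125 × 590 + 0.5 × 440 = 251.25 + 73.75 + 220 = 545
EV(B) = 0.2 × 1070 + 0.36 × 970 + 0.12 × 190 + 0.32 × 240 = 214 + 349.2 + 22.8 + 76.8 = 662.8
EV(C) = 0.2 × 520 + 0.6 × 930 + 0.2 × 310 = 104 + 558 + 62 = 724
Overall = 0.88 × 545 + 0.02 × 662.8 + 0.1 × 724 = 479.6 + 13.256 + 72.4 = 565.256

565.26 points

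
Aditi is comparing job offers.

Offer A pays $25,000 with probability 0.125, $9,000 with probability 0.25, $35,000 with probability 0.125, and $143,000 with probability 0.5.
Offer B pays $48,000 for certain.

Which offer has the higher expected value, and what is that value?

Offer A = 0.125 × 25000 + 0.25 × 9000 + 0.125 × 35000 + 0.5 × 143000 = 3125 + 2250 + 4375 + 71500 = 81250
Offer B: 48000 (certain)

Offer A ($81,250)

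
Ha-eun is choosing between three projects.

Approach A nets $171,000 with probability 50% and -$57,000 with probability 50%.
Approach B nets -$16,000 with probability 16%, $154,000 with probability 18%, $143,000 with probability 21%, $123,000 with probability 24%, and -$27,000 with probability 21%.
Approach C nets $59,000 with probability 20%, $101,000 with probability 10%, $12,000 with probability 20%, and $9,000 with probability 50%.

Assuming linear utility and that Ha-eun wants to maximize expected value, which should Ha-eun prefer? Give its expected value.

Approach A = 0.5 × 171000 + 0.5 × (-57000) = 85500 − 28500 = 57000
Approach B = 0.16 × (-16000) + 0.18 × 154000 + 0.21 × 143000 + 0.24 × 123000 + 0.21 × (-27000) = -2560 + 27720 + 30030 + 29520 − 5670 = 79040
Approach C = 0.2 × 59000 + 0.1 × 101000 + 0.2 × 12000 + 0.5 × 9000 = 11800 + 10100 + 2400 + 4500 = 28800

Approach B ($79,040)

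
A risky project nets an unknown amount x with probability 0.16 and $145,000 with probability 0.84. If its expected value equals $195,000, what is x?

x = $457,500

0.16·x + 0.84·145000 = 195000
0.16·x = 195000 − 121800 = 73200
x = 73200 / 0.16 = 457500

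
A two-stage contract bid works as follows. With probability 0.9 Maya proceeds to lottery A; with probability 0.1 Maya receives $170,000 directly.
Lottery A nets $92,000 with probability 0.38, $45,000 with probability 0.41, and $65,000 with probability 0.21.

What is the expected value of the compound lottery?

$77,354

EV(A) = 0.38 × 92000 + 0.41 × 45000 + 0.21 × 65000 = 34960 + 18450 + 13650 = 67060
Branch B: 170000 (certain)
Overall = 0.9 × 67060 + 0.1 × 170000 = 60354 + 17000 = 77354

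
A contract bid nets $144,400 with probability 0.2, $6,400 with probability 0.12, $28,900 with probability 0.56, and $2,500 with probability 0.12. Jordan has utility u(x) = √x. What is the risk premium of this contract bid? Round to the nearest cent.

$11,237.76

E[u] = 0.2·√144400 + 0.12·√6400 + 0.56·√28900 + 0.12·√2500 = 0.2·380 + 0.12·80 + 0.56·170 + 0.12·50 = 186.8
CE = (186.8)² = 34894.24
Risk premium = EV − CE = 46132 − 34894.24 = 11237.76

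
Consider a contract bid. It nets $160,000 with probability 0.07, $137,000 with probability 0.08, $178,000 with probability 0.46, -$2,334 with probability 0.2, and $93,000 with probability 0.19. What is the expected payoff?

$121,243.20

EV = 0.07 × 160000 + 0.08 × 137000 + 0.46 × 178000 + 0.2 × (-2334) + 0.19 × 93000 = 11200 + 10960 + 81880 − 466.8 + 17670 = 121243.2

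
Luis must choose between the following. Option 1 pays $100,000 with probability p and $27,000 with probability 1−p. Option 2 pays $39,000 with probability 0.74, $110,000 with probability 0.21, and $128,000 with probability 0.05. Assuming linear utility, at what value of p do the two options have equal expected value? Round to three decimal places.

EV(Option 2) = 0.74 × 39000 + 0.21 × 110000 + 0.05 × 128000 = 28860 + 23100 + 6400 = 58360
p·100000 + (1−p)·27000 = 58360
73000p + 27000 = 58360
p = (58360 − 27000) / 73000

p = 0.430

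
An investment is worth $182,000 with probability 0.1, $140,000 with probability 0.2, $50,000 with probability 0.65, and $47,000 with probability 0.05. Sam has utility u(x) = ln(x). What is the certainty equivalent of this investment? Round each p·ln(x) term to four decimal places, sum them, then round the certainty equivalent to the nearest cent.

E[u] = 0.1·ln(182000) + 0.2·ln(140000) + 0.65·ln(50000) + 0.05·ln(47000) = 1.2112 + 2.3699 + 7.0329 + 0.5379 = 11.1519
CE = e^11.1519 ≈ 69696.13

$69,696.13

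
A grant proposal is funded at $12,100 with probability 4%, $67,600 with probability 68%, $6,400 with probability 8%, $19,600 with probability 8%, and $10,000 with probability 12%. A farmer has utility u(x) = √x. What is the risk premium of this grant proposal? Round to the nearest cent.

$5,295.36

E[u] = 0.04·√12100 + 0.68·√67600 + 0.08·√6400 + 0.08·√19600 + 0.12·√10000 = 0.04·110 + 0.68·260 + 0.08·80 + 0.08·140 + 0.12·100 = 210.8
CE = (210.8)² = 44436.64
Risk premium = EV − CE = 49732 − 44436.64 = 5295.36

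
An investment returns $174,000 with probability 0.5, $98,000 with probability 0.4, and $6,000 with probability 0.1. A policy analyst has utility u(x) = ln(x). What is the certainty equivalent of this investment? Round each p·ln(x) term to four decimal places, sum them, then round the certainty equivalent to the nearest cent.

$98,765.14

E[u] = 0.5·ln(174000) + 0.4·ln(98000) + 0.1·ln(6000) = 6.0334 + 4.5971 + 0.8700 = 11.5005
CE = e^11.5005 ≈ 98765.14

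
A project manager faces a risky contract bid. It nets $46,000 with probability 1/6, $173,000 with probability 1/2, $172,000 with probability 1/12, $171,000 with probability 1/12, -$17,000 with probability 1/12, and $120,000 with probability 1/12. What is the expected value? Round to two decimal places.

$131,333.33

EV = 1/6 × 46000 + 1/2 × 173000 + 1/12 × 172000 + 1/12 × 171000 + 1/12 × (-17000) + 1/12 × 120000 = 7666.6667 + 86500 + 14333.3333 + 14250 − 1416.6667 + 10000 = 131333.3333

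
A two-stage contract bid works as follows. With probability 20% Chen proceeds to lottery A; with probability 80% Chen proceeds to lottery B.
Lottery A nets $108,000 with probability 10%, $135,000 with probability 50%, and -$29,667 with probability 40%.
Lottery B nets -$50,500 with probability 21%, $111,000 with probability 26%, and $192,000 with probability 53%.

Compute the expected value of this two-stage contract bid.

$109,298.64

EV(A) = 0.1 × 108000 + 0.5 × 135000 + 0.4 × (-29667) = 10800 + 67500 − 11866.8 = 66433.2
EV(B) = 0.21 × (-50500) + 0.26 × 111000 + 0.53 × 192000 = -10605 + 28860 + 101760 = 120015
Overall = 0.2 × 66433.2 + 0.8 × 120015 = 13286.64 + 96012 = 109298.64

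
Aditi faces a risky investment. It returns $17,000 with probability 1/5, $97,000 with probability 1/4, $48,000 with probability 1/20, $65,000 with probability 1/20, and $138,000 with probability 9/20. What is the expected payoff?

$95,400

EV = 1/5 × 17000 + 1/4 × 97000 + 1/20 × 48000 + 1/20 × 65000 + 9/20 × 138000 = 3400 + 24250 + 2400 + 3250 + 62100 = 95400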